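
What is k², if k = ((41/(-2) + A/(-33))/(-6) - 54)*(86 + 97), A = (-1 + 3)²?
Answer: 1491825288409/17424 ≈ 8.5619e+7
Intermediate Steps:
A = 4 (A = 2² = 4)
k = -1221403/132 (k = ((41/(-2) + 4/(-33))/(-6) - 54)*(86 + 97) = ((41*(-½) + 4*(-1/33))*(-⅙) - 54)*183 = ((-41/2 - 4/33)*(-⅙) - 54)*183 = (-1361/66*(-⅙) - 54)*183 = (1361/396 - 54)*183 = -20023/396*183 = -1221403/132 ≈ -9253.0)
k² = (-1221403/132)² = 1491825288409/17424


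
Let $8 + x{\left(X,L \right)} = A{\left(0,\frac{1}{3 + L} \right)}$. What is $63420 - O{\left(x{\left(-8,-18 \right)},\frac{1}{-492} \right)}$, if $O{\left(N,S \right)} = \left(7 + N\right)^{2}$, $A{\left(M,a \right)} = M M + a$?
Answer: $\frac{14269244}{225} \approx 63419.0$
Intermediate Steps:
$A{\left(M,a \right)} = a + M^{2}$ ($A{\left(M,a \right)} = M^{2} + a = a + M^{2}$)
$x{\left(X,L \right)} = -8 + \frac{1}{3 + L}$ ($x{\left(X,L \right)} = -8 + \left(\frac{1}{3 + L} + 0^{2}\right) = -8 + \left(\frac{1}{3 + L} + 0\right) = -8 + \frac{1}{3 + L}$)
$63420 - O{\left(x{\left(-8,-18 \right)},\frac{1}{-492} \right)} = 63420 - \left(7 + \frac{-23 - -144}{3 - 18}\right)^{2} = 63420 - \left(7 + \frac{-23 + 144}{-15}\right)^{2} = 63420 - \left(7 - \frac{121}{15}\right)^{2} = 63420 - \left(- \frac{16}{15}\right)^{2} = 63420 - \frac{256}{225} = \frac{14269244}{225}$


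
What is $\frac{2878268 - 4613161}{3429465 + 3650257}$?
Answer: $- \frac{1734893}{7079722} \approx -0.24505$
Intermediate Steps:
$\frac{2878268 - 4613161}{3429465 + 3650257} = - \frac{1734893}{7079722}$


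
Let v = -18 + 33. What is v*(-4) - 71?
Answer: -131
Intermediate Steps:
v = 15
v*(-4) - 71 = 15*(-4) - 71 = -60 - 71 = -131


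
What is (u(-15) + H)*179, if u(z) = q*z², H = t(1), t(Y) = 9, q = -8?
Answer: -320589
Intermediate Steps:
H = 9
u(z) = -8*z²
(u(-15) + H)*179 = (-8*(-15)² + 9)*179 = (-8*225 + 9)*179 = (-1800 + 9)*179 = -1791*179 = -320589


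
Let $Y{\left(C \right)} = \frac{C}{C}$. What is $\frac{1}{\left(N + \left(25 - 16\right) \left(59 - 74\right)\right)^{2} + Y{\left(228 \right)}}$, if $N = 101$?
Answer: $\frac{1}{1157} \approx 0.0008643$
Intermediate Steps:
$Y{\left(C \right)} = 1$
$\frac{1}{\left(N + \left(25 - 16\right) \left(59 - 74\right)\right)^{2} + Y{\left(228 \right)}} = \frac{1}{\left(101 + \left(25 - 16\right) \left(59 - 74\right)\right)^{2} + 1} = \frac{1}{\left(101 + 9 \left(-15\right)\right)^{2} + 1} = \frac{1}{\left(101 - 135\right)^{2} + 1} = \frac{1}{\left(-34\right)^{2} + 1} = \frac{1}{1156 + 1} = \frac{1}{1157}$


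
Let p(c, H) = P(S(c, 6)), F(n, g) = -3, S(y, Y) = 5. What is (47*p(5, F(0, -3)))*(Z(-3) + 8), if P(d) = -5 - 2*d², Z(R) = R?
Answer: -12925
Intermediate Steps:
p(c, H) = -55 (p(c, H) = -5 - 2*5² = -5 - 2*25 = -5 - 50 = -55)
(47*p(5, F(0, -3)))*(Z(-3) + 8) = (47*(-55))*(-3 + 8) = -2585*5 = -12925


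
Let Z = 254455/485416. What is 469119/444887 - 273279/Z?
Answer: -59015920311910623/113203721585 ≈ -5.2133e+5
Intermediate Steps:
Z = 254455/485416 (Z = 254455*(1/485416) = 254455/485416 ≈ 0.52420)
469119/444887 - 273279/Z = 469119/444887 - 273279/254455/485416 = 469119*(1/444887) - 273279*485416/254455 = 469119/444887 - 132653999064/254455 = -59015920311910623/113203721585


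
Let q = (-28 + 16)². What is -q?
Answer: -144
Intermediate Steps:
q = 144 (q = (-12)² = 144)
-q = -1*144 = -144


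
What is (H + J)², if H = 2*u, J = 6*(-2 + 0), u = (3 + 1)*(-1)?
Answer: 400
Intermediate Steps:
u = -4 (u = 4*(-1) = -4)
J = -12 (J = 6*(-2) = -12)
H = -8 (H = 2*(-4) = -8)
(H + J)² = (-8 - 12)² = (-20)² = 400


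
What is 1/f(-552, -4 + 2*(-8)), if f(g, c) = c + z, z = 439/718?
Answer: -718/13921 ≈ -0.051577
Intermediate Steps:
z = 439/718 (z = 439*(1/718) = 439/718 ≈ 0.61142)
f(g, c) = 439/718 + c (f(g, c) = c + 439/718 = 439/718 + c)
1/f(-552, -4 + 2*(-8)) = 1/(439/718 + (-4 + 2*(-8))) = 1/(439/718 + (-4 - 16)) = 1/(439/718 - 20) = 1/(-13921/718) = -718/13921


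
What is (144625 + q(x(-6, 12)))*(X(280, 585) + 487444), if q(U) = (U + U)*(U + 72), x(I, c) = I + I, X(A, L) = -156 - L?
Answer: 69688569055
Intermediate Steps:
x(I, c) = 2*I
q(U) = 2*U*(72 + U) (q(U) = (2*U)*(72 + U) = 2*U*(72 + U))
(144625 + q(x(-6, 12)))*(X(280, 585) + 487444) = (144625 + 2*(2*(-6))*(72 + 2*(-6)))*((-156 - 1*585) + 487444) = (144625 + 2*(-12)*(72 - 12))*((-156 - 585) + 487444) = (144625 + 2*(-12)*60)*(-741 + 487444) = (144625 - 1440)*486703 = 143185*486703 = 69688569055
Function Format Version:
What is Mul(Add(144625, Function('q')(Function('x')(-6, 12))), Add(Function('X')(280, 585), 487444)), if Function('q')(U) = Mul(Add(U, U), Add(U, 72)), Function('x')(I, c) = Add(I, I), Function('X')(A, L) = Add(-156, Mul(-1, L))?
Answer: 69688569055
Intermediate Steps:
Function('x')(I, c) = Mul(2, I)
Function('q')(U) = Mul(2, U, Add(72, U)) (Function('q')(U) = Mul(Mul(2, U), Add(72, U)) = Mul(2, U, Add(72, U)))
Mul(Add(144625, Function('q')(Function('x')(-6, 12))), Add(Function('X')(280, 585), 487444)) = Mul(Add(144625, Mul(2, Mul(2, -6), Add(72, Mul(2, -6)))), Add(Add(-156, Mul(-1, 585)), 487444)) = Mul(Add(144625, Mul(2, -12, Add(72, -12))), Add(Add(-156, -585), 487444)) = Mul(Add(144625, Mul(2, -12, 60)), Add(-741, 487444)) = Mul(Add(144625, -1440), 486703) = Mul(143185, 486703) = 69688569055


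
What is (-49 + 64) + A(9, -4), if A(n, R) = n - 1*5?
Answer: 19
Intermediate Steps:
A(n, R) = -5 + n (A(n, R) = n - 5 = -5 + n)
(-49 + 64) + A(9, -4) = (-49 + 64) + (-5 + 9) = 15 + 4 = 19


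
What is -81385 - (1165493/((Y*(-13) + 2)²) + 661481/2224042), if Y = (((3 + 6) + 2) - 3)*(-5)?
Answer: -24661686570582895/303007930164 ≈ -81390.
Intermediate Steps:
Y = -40 (Y = ((9 + 2) - 3)*(-5) = (11 - 3)*(-5) = 8*(-5) = -40)
-81385 - (1165493/((Y*(-13) + 2)²) + 661481/2224042) = -81385 - (1165493/((-40*(-13) + 2)²) + 661481/2224042) = -81385 - (1165493/((520 + 2)²) + 661481*(1/2224042)) = -81385 - (1165493/(522²) + 661481/2224042) = -81385 - (1165493/272484 + 661481/2224042) = -81385 - 1*1386174185755/303007930164 = -81385 - 1386174185755/303007930164 = -24661686570582895/303007930164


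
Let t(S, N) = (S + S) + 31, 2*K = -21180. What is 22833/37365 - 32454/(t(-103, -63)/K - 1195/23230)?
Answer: 497195768100084/534929795 ≈ 9.2946e+5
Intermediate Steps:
K = -10590 (K = (½)*(-21180) = -10590)
t(S, N) = 31 + 2*S (t(S, N) = 2*S + 31 = 31 + 2*S)
22833/37365 - 32454/(t(-103, -63)/K - 1195/23230) = 22833/37365 - 32454/((31 + 2*(-103))/(-10590) - 1195/23230) = 22833*(1/37365) - 32454/((31 - 206)*(-1/10590) - 1195*1/23230) = 7611/12455 - 32454/(-175*(-1/10590) - 239/4646) = 7611/12455 - 32454/(35/2118 - 239/4646) = 7611/12455 - 32454/(-85898/2460057) = 7611/12455 - 32454*(-2460057/85898) = 7611/12455 + 39919344939/42949 = 497195768100084/534929795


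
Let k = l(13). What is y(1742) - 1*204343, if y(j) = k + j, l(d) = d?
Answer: -202588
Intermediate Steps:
k = 13
y(j) = 13 + j
y(1742) - 1*204343 = (13 + 1742) - 1*204343 = 1755 - 204343 = -202588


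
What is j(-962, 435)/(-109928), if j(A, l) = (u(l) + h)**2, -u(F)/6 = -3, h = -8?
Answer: -25/27482 ≈ -0.00090969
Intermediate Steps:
u(F) = 18 (u(F) = -6*(-3) = 18)
j(A, l) = 100 (j(A, l) = (18 - 8)**2 = 10**2 = 100)
j(-962, 435)/(-109928) = 100/(-109928) = 100*(-1/109928) = -25/27482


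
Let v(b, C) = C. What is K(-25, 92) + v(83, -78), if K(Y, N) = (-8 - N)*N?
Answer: -9278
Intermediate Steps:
K(Y, N) = N*(-8 - N)
K(-25, 92) + v(83, -78) = -1*92*(8 + 92) - 78 = -1*92*100 - 78 = -9200 - 78 = -9278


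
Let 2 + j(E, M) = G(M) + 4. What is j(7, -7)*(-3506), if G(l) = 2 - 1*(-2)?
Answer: -21036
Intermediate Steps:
G(l) = 4 (G(l) = 2 + 2 = 4)
j(E, M) = 6 (j(E, M) = -2 + (4 + 4) = -2 + 8 = 6)
j(7, -7)*(-3506) = 6*(-3506) = -21036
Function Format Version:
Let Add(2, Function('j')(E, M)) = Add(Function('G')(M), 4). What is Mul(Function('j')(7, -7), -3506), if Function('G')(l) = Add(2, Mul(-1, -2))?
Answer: -21036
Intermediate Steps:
Function('G')(l) = 4 (Function('G')(l) = Add(2, 2) = 4)
Function('j')(E, M) = 6 (Function('j')(E, M) = Add(-2, Add(4, 4)) = Add(-2, 8) = 6)
Mul(Function('j')(7, -7), -3506) = Mul(6, -3506) = -21036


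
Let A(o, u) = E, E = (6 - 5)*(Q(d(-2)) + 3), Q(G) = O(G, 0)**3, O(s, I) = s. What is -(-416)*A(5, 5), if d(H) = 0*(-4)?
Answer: 1248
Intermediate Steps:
d(H) = 0
Q(G) = G**3
E = 3 (E = (6 - 5)*(0**3 + 3) = 1*(0 + 3) = 1*3 = 3)
A(o, u) = 3
-(-416)*A(5, 5) = -(-416)*3 = -16*(-78) = 1248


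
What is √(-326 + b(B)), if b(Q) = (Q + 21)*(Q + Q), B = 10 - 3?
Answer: √66 ≈ 8.1240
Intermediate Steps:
B = 7
b(Q) = 2*Q*(21 + Q) (b(Q) = (21 + Q)*(2*Q) = 2*Q*(21 + Q))
√(-326 + b(B)) = √(-326 + 2*7*(21 + 7)) = √(-326 + 2*7*28) = √(-326 + 392) = √66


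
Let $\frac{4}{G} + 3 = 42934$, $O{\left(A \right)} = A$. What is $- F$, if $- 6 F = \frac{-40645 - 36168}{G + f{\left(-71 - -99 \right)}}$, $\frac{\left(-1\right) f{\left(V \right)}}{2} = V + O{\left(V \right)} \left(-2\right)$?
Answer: $- \frac{3297658903}{14424840} \approx -228.61$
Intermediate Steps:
$f{\left(V \right)} = 2 V$ ($f{\left(V \right)} = - 2 \left(V + V \left(-2\right)\right) = - 2 \left(V - 2 V\right) = - 2 \left(- V\right) = 2 V$)
$G = \frac{4}{42931}$ ($G = \frac{4}{-3 + 42934} = \frac{4}{42931} \approx 9.3173 \cdot 10^{-5}$)
$F = \frac{3297658903}{14424840}$ ($F = - \frac{\left(-40645 - 36168\right) \frac{1}{\frac{4}{42931} + 2 \left(-71 - -99\right)}}{6} = - \frac{\left(-76813\right) \frac{1}{\frac{4}{42931} + 2 \left(-71 + 99\right)}}{6} = - \frac{\left(-76813\right) \frac{1}{\frac{4}{42931} + 2 \cdot 28}}{6} = - \frac{\left(-76813\right) \frac{1}{\frac{4}{42931} + 56}}{6} = - \frac{\left(-76813\right) \frac{1}{\frac{2404140}{42931}}}{6} = - \frac{\left(-76813\right) \frac{42931}{2404140}}{6} = \left(- \frac{1}{6}\right) \left(- \frac{3297658903}{2404140}\right) = \frac{3297658903}{14424840} \approx 228.61$)
$- F = \left(-1\right) \frac{3297658903}{14424840} = - \frac{3297658903}{14424840}$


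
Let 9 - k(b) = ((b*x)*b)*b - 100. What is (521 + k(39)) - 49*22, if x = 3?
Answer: -178405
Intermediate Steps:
k(b) = 109 - 3*b³ (k(b) = 9 - (((b*3)*b)*b - 100) = 9 - (((3*b)*b)*b - 100) = 9 - ((3*b²)*b - 100) = 9 - (3*b³ - 100) = 9 - (-100 + 3*b³) = 9 + (100 - 3*b³) = 109 - 3*b³)
(521 + k(39)) - 49*22 = (521 + (109 - 3*39³)) - 49*22 = (521 + (109 - 3*59319)) - 1078 = (521 + (109 - 177957)) - 1078 = (521 - 177848) - 1078 = -177327 - 1078 = -178405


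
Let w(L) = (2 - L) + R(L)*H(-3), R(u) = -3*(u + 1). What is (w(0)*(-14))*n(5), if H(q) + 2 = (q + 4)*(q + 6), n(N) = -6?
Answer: -84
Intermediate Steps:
H(q) = -2 + (4 + q)*(6 + q) (H(q) = -2 + (q + 4)*(q + 6) = -2 + (4 + q)*(6 + q))
R(u) = -3 - 3*u (R(u) = -3*(1 + u) = -3 - 3*u)
w(L) = -1 - 4*L (w(L) = (2 - L) + (-3 - 3*L)*(22 + (-3)² + 10*(-3)) = (2 - L) + (-3 - 3*L)*(22 + 9 - 30) = (2 - L) + (-3 - 3*L)*1 = (2 - L) + (-3 - 3*L) = -1 - 4*L)
(w(0)*(-14))*n(5) = ((-1 - 4*0)*(-14))*(-6) = ((-1 + 0)*(-14))*(-6) = -1*(-14)*(-6) = 14*(-6) = -84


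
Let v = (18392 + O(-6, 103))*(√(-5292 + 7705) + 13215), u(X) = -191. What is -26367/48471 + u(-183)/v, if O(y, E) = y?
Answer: -28219913744778053/51877174589898824 + 191*√2413/3210817267432 ≈ -0.54398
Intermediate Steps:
v = 242970990 + 18386*√2413 (v = (18392 - 6)*(√(-5292 + 7705) + 13215) = 18386*(√2413 + 13215) = 18386*(13215 + √2413) = 242970990 + 18386*√2413 ≈ 2.4387e+8)
-26367/48471 + u(-183)/v = -26367/48471 - 191/(242970990 + 18386*√2413) = -26367*1/48471 - 191/(242970990 + 18386*√2413) = -8789/16157 - 191/(242970990 + 18386*√2413)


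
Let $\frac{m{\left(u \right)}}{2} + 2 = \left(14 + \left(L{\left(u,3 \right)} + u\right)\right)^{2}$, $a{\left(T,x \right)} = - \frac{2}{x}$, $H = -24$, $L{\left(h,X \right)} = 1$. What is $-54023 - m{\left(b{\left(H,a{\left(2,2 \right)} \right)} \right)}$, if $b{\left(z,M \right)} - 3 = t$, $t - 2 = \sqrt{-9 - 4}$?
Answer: $-54793 - 80 i \sqrt{13} \approx -54793.0 - 288.44 i$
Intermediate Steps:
$t = 2 + i \sqrt{13}$ ($t = 2 + \sqrt{-9 - 4} = 2 + \sqrt{-13} = 2 + i \sqrt{13} \approx 2.0 + 3.6056 i$)
$b{\left(z,M \right)} = 5 + i \sqrt{13}$ ($b{\left(z,M \right)} = 3 + \left(2 + i \sqrt{13}\right) = 5 + i \sqrt{13}$)
$m{\left(u \right)} = -4 + 2 \left(15 + u\right)^{2}$ ($m{\left(u \right)} = -4 + 2 \left(14 + \left(1 + u\right)\right)^{2} = -4 + 2 \left(15 + u\right)^{2}$)
$-54023 - m{\left(b{\left(H,a{\left(2,2 \right)} \right)} \right)} = -54023 - \left(-4 + 2 \left(15 + \left(5 + i \sqrt{13}\right)\right)^{2}\right) = -54023 - \left(-4 + 2 \left(20 + i \sqrt{13}\right)^{2}\right) = -54023 + \left(4 - 2 \left(20 + i \sqrt{13}\right)^{2}\right) = -54019 - 2 \left(20 + i \sqrt{13}\right)^{2}$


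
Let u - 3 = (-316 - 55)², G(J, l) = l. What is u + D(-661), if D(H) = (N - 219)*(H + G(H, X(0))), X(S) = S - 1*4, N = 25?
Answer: 266654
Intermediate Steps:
X(S) = -4 + S (X(S) = S - 4 = -4 + S)
u = 137644 (u = 3 + (-316 - 55)² = 3 + (-371)² = 3 + 137641 = 137644)
D(H) = 776 - 194*H (D(H) = (25 - 219)*(H + (-4 + 0)) = -194*(H - 4) = -194*(-4 + H) = 776 - 194*H)
u + D(-661) = 137644 + (776 - 194*(-661)) = 137644 + (776 + 128234) = 137644 + 129010 = 266654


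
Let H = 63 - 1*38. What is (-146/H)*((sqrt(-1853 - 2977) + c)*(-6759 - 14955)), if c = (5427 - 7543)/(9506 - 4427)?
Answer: -2236078768/42325 + 3170244*I*sqrt(4830)/25 ≈ -52831.0 + 8.8131e+6*I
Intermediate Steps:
H = 25 (H = 63 - 38 = 25)
c = -2116/5079 ≈ -0.41662
(-146/H)*((sqrt(-1853 - 2977) + c)*(-6759 - 14955)) = (-146/25)*((sqrt(-1853 - 2977) - 2116/5079)*(-6759 - 14955)) = (-146*1/25)*((sqrt(-4830) - 2116/5079)*(-21714)) = -146*(I*sqrt(4830) - 2116/5079)*(-21714)/25 = -146*(-2116/5079 + I*sqrt(4830))*(-21714)/25 = -146*(15315608/1693 - 21714*I*sqrt(4830))/25 = -2236078768/42325 + 3170244*I*sqrt(4830)/25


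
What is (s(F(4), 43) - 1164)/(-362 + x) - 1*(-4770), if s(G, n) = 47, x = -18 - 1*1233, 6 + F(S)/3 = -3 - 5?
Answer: 7695127/1613 ≈ 4770.7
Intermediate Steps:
F(S) = -42 (F(S) = -18 + 3*(-3 - 5) = -18 + 3*(-8) = -18 - 24 = -42)
x = -1251 (x = -18 - 1233 = -1251)
(s(F(4), 43) - 1164)/(-362 + x) - 1*(-4770) = (47 - 1164)/(-362 - 1251) - 1*(-4770) = -1117/(-1613) + 4770 = -1117*(-1/1613) + 4770 = 1117/1613 + 4770 = 7695127/1613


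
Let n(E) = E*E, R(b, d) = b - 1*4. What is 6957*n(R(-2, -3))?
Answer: 250452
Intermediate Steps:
R(b, d) = -4 + b (R(b, d) = b - 4 = -4 + b)
n(E) = E**2
6957*n(R(-2, -3)) = 6957*(-4 - 2)**2 = 6957*(-6)**2 = 6957*36 = 250452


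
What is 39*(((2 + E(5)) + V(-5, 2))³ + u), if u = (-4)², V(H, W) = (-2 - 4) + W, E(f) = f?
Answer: 1677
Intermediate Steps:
V(H, W) = -6 + W
u = 16
39*(((2 + E(5)) + V(-5, 2))³ + u) = 39*(((2 + 5) + (-6 + 2))³ + 16) = 39*((7 - 4)³ + 16) = 39*(3³ + 16) = 39*(27 + 16) = 39*43 = 1677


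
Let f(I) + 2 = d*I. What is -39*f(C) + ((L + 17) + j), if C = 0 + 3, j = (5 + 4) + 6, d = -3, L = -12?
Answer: 449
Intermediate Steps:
j = 15 (j = 9 + 6 = 15)
C = 3
f(I) = -2 - 3*I
-39*f(C) + ((L + 17) + j) = -39*(-2 - 3*3) + ((-12 + 17) + 15) = -39*(-2 - 9) + (5 + 15) = -39*(-11) + 20 = 429 + 20 = 449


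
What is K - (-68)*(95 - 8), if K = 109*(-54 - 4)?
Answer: -406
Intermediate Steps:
K = -6322 (K = 109*(-58) = -6322)
K - (-68)*(95 - 8) = -6322 - (-68)*(95 - 8) = -6322 - (-68)*87 = -6322 - 1*(-5916) = -6322 + 5916 = -406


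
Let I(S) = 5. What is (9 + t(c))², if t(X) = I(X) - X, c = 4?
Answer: 100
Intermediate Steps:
t(X) = 5 - X
(9 + t(c))² = (9 + (5 - 1*4))² = (9 + (5 - 4))² = (9 + 1)² = 10² = 100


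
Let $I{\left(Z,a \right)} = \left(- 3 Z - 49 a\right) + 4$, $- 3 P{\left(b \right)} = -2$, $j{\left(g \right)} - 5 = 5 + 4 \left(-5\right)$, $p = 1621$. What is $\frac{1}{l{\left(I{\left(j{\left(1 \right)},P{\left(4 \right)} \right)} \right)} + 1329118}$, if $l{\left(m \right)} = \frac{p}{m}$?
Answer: $\frac{4}{5321335} \approx 7.5169 \cdot 10^{-7}$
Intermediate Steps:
$j{\left(g \right)} = -10$ ($j{\left(g \right)} = 5 + \left(5 + 4 \left(-5\right)\right) = 5 + \left(5 - 20\right) = 5 - 15 = -10$)
$P{\left(b \right)} = \frac{2}{3}$ ($P{\left(b \right)} = \left(- \frac{1}{3}\right) \left(-2\right) = \frac{2}{3}$)
$I{\left(Z,a \right)} = 4 - 49 a - 3 Z$ ($I{\left(Z,a \right)} = \left(- 49 a - 3 Z\right) + 4 = 4 - 49 a - 3 Z$)
$l{\left(m \right)} = \frac{1621}{m}$
$\frac{1}{l{\left(I{\left(j{\left(1 \right)},P{\left(4 \right)} \right)} \right)} + 1329118} = \frac{1}{\frac{1621}{4 - \frac{98}{3} - -30} + 1329118} = \frac{1}{\frac{1621}{4 - \frac{98}{3} + 30} + 1329118} = \frac{1}{\frac{1621}{\frac{4}{3}} + 1329118} = \frac{1}{1621 \cdot \frac{3}{4} + 1329118} = \frac{1}{\frac{4863}{4} + 1329118} = \frac{1}{\frac{5321335}{4}} = \frac{4}{5321335}$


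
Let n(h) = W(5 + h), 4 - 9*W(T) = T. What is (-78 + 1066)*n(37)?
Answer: -37544/9 ≈ -4171.6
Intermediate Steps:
W(T) = 4/9 - T/9
n(h) = -1/9 - h/9 (n(h) = 4/9 - (5 + h)/9 = 4/9 + (-5/9 - h/9) = -1/9 - h/9)
(-78 + 1066)*n(37) = (-78 + 1066)*(-1/9 - 1/9*37) = 988*(-1/9 - 37/9) = 988*(-38/9) = -37544/9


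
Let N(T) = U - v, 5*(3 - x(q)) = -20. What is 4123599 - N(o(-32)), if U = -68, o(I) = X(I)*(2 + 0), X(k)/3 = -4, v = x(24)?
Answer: 4123674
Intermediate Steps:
x(q) = 7 (x(q) = 3 - ⅕*(-20) = 3 + 4 = 7)
v = 7
X(k) = -12 (X(k) = 3*(-4) = -12)
o(I) = -24 (o(I) = -12*(2 + 0) = -12*2 = -24)
N(T) = -75 (N(T) = -68 - 1*7 = -68 - 7 = -75)
4123599 - N(o(-32)) = 4123599 - 1*(-75) = 4123599 + 75 = 4123674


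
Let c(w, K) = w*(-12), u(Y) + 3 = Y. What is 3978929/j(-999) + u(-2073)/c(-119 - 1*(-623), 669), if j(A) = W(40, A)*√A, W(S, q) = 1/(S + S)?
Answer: 173/504 - 318314320*I*√111/333 ≈ 0.34325 - 1.0071e+7*I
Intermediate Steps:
W(S, q) = 1/(2*S)
u(Y) = -3 + Y
j(A) = √A/80 (j(A) = ((½)/40)*√A = ((½)*(1/40))*√A = √A/80)
c(w, K) = -12*w
3978929/j(-999) + u(-2073)/c(-119 - 1*(-623), 669) = 3978929/((√(-999)/80)) + (-3 - 2073)/((-12*(-119 - 1*(-623)))) = 3978929/(((3*I*√111)/80)) - 2076*(-1/(12*(-119 + 623))) = 3978929/((3*I*√111/80)) - 2076/((-12*504)) = 3978929*(-80*I*√111/333) - 2076/(-6048) = -318314320*I*√111/333 - 2076*(-1/6048) = -318314320*I*√111/333 + 173/504 = 173/504 - 318314320*I*√111/333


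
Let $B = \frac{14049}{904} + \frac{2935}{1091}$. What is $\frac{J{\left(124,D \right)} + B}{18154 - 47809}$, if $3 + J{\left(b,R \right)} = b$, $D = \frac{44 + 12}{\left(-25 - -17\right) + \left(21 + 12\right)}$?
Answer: $- \frac{15257627}{3249739880} \approx -0.004695$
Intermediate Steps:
$D = \frac{56}{25}$ ($D = \frac{56}{\left(-25 + 17\right) + 33} = \frac{56}{-8 + 33} = \frac{56}{25} \approx 2.24$)
$J{\left(b,R \right)} = -3 + b$
$B = \frac{17980699}{986264}$ ($B = 14049 \cdot \frac{1}{904} + 2935 \cdot \frac{1}{1091} = \frac{14049}{904} + \frac{2935}{1091} = \frac{17980699}{986264} \approx 18.231$)
$\frac{J{\left(124,D \right)} + B}{18154 - 47809} = \frac{\left(-3 + 124\right) + \frac{17980699}{986264}}{18154 - 47809} = \frac{121 + \frac{17980699}{986264}}{-29655} = \frac{137318643}{986264} \left(- \frac{1}{29655}\right) = - \frac{15257627}{3249739880}$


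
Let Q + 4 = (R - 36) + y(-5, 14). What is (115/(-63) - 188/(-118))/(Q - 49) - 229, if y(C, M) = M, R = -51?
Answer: -107249455/468342 ≈ -229.00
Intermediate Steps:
Q = -77 (Q = -4 + ((-51 - 36) + 14) = -4 + (-87 + 14) = -4 - 73 = -77)
(115/(-63) - 188/(-118))/(Q - 49) - 229 = (115/(-63) - 188/(-118))/(-77 - 49) - 229 = (115*(-1/63) - 188*(-1/118))/(-126) - 229 = -(-115/63 + 94/59)/126 - 229 = -1/126*(-863/3717) - 229 = 863/468342 - 229 = -107249455/468342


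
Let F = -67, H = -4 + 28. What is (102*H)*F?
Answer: -164016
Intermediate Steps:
H = 24
(102*H)*F = (102*24)*(-67) = 2448*(-67) = -164016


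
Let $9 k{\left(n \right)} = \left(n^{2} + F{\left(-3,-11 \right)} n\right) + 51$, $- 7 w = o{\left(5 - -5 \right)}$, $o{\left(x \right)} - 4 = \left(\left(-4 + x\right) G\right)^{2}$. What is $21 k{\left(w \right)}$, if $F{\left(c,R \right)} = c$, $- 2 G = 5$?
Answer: $\frac{59749}{21} \approx 2845.2$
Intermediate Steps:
$G = - \frac{5}{2}$ ($G = \left(- \frac{1}{2}\right) 5 = - \frac{5}{2} \approx -2.5$)
$o{\left(x \right)} = 4 + \left(10 - \frac{5 x}{2}\right)^{2}$ ($o{\left(x \right)} = 4 + \left(\left(-4 + x\right) \left(- \frac{5}{2}\right)\right)^{2} = 4 + \left(10 - \frac{5 x}{2}\right)^{2}$)
$w = - \frac{229}{7}$ ($w = - \frac{4 + \frac{25 \left(-4 + \left(5 - -5\right)\right)^{2}}{4}}{7} = - \frac{4 + \frac{25 \left(-4 + \left(5 + 5\right)\right)^{2}}{4}}{7} = - \frac{4 + \frac{25 \left(-4 + 10\right)^{2}}{4}}{7} = - \frac{4 + \frac{25 \cdot 6^{2}}{4}}{7} = - \frac{4 + \frac{25}{4} \cdot 36}{7} = - \frac{4 + 225}{7} = \left(- \frac{1}{7}\right) 229 = - \frac{229}{7} \approx -32.714$)
$k{\left(n \right)} = \frac{17}{3} - \frac{n}{3} + \frac{n^{2}}{9}$ ($k{\left(n \right)} = \frac{\left(n^{2} - 3 n\right) + 51}{9} = \frac{51 + n^{2} - 3 n}{9} = \frac{17}{3} - \frac{n}{3} + \frac{n^{2}}{9}$)
$21 k{\left(w \right)} = 21 \left(\frac{17}{3} - - \frac{229}{21} + \frac{\left(- \frac{229}{7}\right)^{2}}{9}\right) = 21 \left(\frac{17}{3} + \frac{229}{21} + \frac{1}{9} \cdot \frac{52441}{49}\right) = 21 \left(\frac{17}{3} + \frac{229}{21} + \frac{52441}{441}\right) = 21 \cdot \frac{59749}{441} = \frac{59749}{21}$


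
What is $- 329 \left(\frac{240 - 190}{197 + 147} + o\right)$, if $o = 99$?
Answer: $- \frac{5610437}{172} \approx -32619.0$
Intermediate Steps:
$- 329 \left(\frac{240 - 190}{197 + 147} + o\right) = - 329 \left(\frac{240 - 190}{197 + 147} + 99\right) = - 329 \left(\frac{50}{344} + 99\right) = - 329 \left(50 \cdot \frac{1}{344} + 99\right) = - 329 \left(\frac{25}{172} + 99\right) = \left(-329\right) \frac{17053}{172} = - \frac{5610437}{172}$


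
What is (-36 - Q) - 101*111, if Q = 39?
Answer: -11286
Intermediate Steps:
(-36 - Q) - 101*111 = (-36 - 1*39) - 101*111 = (-36 - 39) - 11211 = -75 - 11211 = -11286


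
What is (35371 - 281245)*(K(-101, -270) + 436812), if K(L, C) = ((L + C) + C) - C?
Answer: -107309494434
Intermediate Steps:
K(L, C) = C + L (K(L, C) = ((C + L) + C) - C = (L + 2*C) - C = C + L)
(35371 - 281245)*(K(-101, -270) + 436812) = (35371 - 281245)*((-270 - 101) + 436812) = -245874*(-371 + 436812) = -245874*436441 = -107309494434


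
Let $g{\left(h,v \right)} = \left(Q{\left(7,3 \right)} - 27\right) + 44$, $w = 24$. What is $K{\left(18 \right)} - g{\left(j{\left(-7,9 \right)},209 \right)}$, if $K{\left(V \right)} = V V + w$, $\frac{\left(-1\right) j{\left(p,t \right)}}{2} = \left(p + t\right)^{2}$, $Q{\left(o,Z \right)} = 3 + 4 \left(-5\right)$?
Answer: $348$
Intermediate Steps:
$Q{\left(o,Z \right)} = -17$ ($Q{\left(o,Z \right)} = 3 - 20 = -17$)
$j{\left(p,t \right)} = - 2 \left(p + t\right)^{2}$
$g{\left(h,v \right)} = 0$ ($g{\left(h,v \right)} = \left(-17 - 27\right) + 44 = -44 + 44 = 0$)
$K{\left(V \right)} = 24 + V^{2}$ ($K{\left(V \right)} = V V + 24 = V^{2} + 24 = 24 + V^{2}$)
$K{\left(18 \right)} - g{\left(j{\left(-7,9 \right)},209 \right)} = \left(24 + 18^{2}\right) - 0 = \left(24 + 324\right) + 0 = 348 + 0 = 348$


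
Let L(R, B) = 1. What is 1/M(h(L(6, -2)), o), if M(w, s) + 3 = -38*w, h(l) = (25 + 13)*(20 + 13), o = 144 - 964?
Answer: -1/47655 ≈ -2.0984e-5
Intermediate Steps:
o = -820
h(l) = 1254 (h(l) = 38*33 = 1254)
M(w, s) = -3 - 38*w
1/M(h(L(6, -2)), o) = 1/(-3 - 38*1254) = 1/(-3 - 47652) = 1/(-47655) = -1/47655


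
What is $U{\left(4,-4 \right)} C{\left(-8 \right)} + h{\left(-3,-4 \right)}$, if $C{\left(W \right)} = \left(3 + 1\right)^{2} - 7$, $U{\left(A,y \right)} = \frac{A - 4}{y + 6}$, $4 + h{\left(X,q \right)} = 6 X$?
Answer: $-22$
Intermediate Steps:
$h{\left(X,q \right)} = -4 + 6 X$
$U{\left(A,y \right)} = \frac{-4 + A}{6 + y}$
$C{\left(W \right)} = 9$ ($C{\left(W \right)} = 4^{2} - 7 = 16 - 7 = 9$)
$U{\left(4,-4 \right)} C{\left(-8 \right)} + h{\left(-3,-4 \right)} = \frac{-4 + 4}{6 - 4} \cdot 9 + \left(-4 + 6 \left(-3\right)\right) = \frac{1}{2} \cdot 0 \cdot 9 - 22 = 0 \cdot 9 - 22 = 0 - 22 = -22$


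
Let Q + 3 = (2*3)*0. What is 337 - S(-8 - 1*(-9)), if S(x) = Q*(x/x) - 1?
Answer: 341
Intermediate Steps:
Q = -3 (Q = -3 + (2*3)*0 = -3 + 6*0 = -3 + 0 = -3)
S(x) = -4 (S(x) = -3*x/x - 1 = -3*1 - 1 = -3 - 1 = -4)
337 - S(-8 - 1*(-9)) = 337 - 1*(-4) = 337 + 4 = 341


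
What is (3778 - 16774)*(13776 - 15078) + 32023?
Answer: 16952815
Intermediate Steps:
(3778 - 16774)*(13776 - 15078) + 32023 = -12996*(-1302) + 32023 = 16920792 + 32023 = 16952815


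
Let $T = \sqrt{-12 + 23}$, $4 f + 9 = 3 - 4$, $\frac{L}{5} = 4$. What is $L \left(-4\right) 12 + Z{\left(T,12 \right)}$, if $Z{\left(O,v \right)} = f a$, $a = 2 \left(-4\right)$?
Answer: $-940$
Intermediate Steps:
$L = 20$ ($L = 5 \cdot 4 = 20$)
$f = - \frac{5}{2}$ ($f = - \frac{9}{4} + \frac{3 - 4}{4} = - \frac{9}{4} + \frac{1}{4} \left(-1\right) = - \frac{9}{4} - \frac{1}{4} = - \frac{5}{2} \approx -2.5$)
$T = \sqrt{11} \approx 3.3166$
$a = -8$
$Z{\left(O,v \right)} = 20$ ($Z{\left(O,v \right)} = \left(- \frac{5}{2}\right) \left(-8\right) = 20$)
$L \left(-4\right) 12 + Z{\left(T,12 \right)} = 20 \left(-4\right) 12 + 20 = \left(-80\right) 12 + 20 = -960 + 20 = -940$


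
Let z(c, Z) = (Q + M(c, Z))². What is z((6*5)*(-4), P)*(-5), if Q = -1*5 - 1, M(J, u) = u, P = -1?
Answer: -245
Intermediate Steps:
Q = -6 (Q = -5 - 1 = -6)
z(c, Z) = (-6 + Z)²
z((6*5)*(-4), P)*(-5) = (-6 - 1)²*(-5) = (-7)²*(-5) = 49*(-5) = -245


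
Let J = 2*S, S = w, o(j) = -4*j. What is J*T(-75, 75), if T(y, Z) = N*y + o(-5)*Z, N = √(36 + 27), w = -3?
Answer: -9000 + 1350*√7 ≈ -5428.2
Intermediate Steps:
S = -3
N = 3*√7 (N = √63 = 3*√7 ≈ 7.9373)
T(y, Z) = 20*Z + 3*y*√7 (T(y, Z) = (3*√7)*y + (-4*(-5))*Z = 3*y*√7 + 20*Z = 20*Z + 3*y*√7)
J = -6 (J = 2*(-3) = -6)
J*T(-75, 75) = -6*(20*75 + 3*(-75)*√7) = -6*(1500 - 225*√7) = -9000 + 1350*√7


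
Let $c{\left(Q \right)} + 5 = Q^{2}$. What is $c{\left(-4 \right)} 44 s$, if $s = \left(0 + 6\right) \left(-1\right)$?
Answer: $-2904$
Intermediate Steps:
$s = -6$ ($s = 6 \left(-1\right) = -6$)
$c{\left(Q \right)} = -5 + Q^{2}$
$c{\left(-4 \right)} 44 s = \left(-5 + \left(-4\right)^{2}\right) 44 \left(-6\right) = \left(-5 + 16\right) 44 \left(-6\right) = 11 \cdot 44 \left(-6\right) = 484 \left(-6\right) = -2904$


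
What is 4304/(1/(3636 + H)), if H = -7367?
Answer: -16058224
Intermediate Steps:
4304/(1/(3636 + H)) = 4304/(1/(3636 - 7367)) = 4304/(1/(-3731)) = 4304/(-1/3731) = 4304*(-3731) = -16058224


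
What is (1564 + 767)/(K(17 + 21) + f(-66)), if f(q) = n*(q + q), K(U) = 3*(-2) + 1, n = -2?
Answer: 9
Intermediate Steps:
K(U) = -5 (K(U) = -6 + 1 = -5)
f(q) = -4*q (f(q) = -2*(q + q) = -4*q)
(1564 + 767)/(K(17 + 21) + f(-66)) = (1564 + 767)/(-5 - 4*(-66)) = 2331/(-5 + 264) = 2331/259 = 2331*(1/259) = 9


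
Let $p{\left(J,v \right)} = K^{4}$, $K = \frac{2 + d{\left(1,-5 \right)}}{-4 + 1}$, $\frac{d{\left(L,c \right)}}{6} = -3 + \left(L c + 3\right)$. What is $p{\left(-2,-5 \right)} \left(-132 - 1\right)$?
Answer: $- \frac{81749248}{81} \approx -1.0093 \cdot 10^{6}$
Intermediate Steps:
$d{\left(L,c \right)} = 6 L c$ ($d{\left(L,c \right)} = 6 \left(-3 + \left(L c + 3\right)\right) = 6 \left(-3 + \left(3 + L c\right)\right) = 6 L c$)
$K = \frac{28}{3}$ ($K = \frac{2 + 6 \cdot 1 \left(-5\right)}{-4 + 1} = \frac{2 - 30}{-3} = \left(-28\right) \left(- \frac{1}{3}\right) = \frac{28}{3} \approx 9.3333$)
$p{\left(J,v \right)} = \frac{614656}{81}$ ($p{\left(J,v \right)} = \left(\frac{28}{3}\right)^{4} = \frac{614656}{81}$)
$p{\left(-2,-5 \right)} \left(-132 - 1\right) = \frac{614656 \left(-132 - 1\right)}{81} = \frac{614656}{81} \left(-133\right) = - \frac{81749248}{81}$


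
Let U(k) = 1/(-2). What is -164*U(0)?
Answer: 82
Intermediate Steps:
U(k) = -½
-164*U(0) = -164*(-½) = 82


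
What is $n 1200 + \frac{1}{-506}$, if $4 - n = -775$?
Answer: $\frac{473008799}{506} \approx 9.348 \cdot 10^{5}$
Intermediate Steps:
$n = 779$ ($n = 4 - -775 = 4 + 775 = 779$)
$n 1200 + \frac{1}{-506} = 779 \cdot 1200 + \frac{1}{-506} = 934800 - \frac{1}{506} = \frac{473008799}{506}$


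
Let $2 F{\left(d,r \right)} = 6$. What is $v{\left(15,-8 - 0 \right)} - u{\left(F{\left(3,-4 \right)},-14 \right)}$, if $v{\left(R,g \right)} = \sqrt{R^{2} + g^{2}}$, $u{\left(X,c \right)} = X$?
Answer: $14$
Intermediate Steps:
$F{\left(d,r \right)} = 3$ ($F{\left(d,r \right)} = \frac{1}{2} \cdot 6 = 3$)
$v{\left(15,-8 - 0 \right)} - u{\left(F{\left(3,-4 \right)},-14 \right)} = \sqrt{15^{2} + \left(-8 - 0\right)^{2}} - 3 = \sqrt{225 + \left(-8 + 0\right)^{2}} - 3 = \sqrt{225 + \left(-8\right)^{2}} - 3 = \sqrt{225 + 64} - 3 = \sqrt{289} - 3 = 17 - 3 = 14$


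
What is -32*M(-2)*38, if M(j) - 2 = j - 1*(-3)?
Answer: -3648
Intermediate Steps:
M(j) = 5 + j (M(j) = 2 + (j - 1*(-3)) = 2 + (j + 3) = 2 + (3 + j) = 5 + j)
-32*M(-2)*38 = -32*(5 - 2)*38 = -32*3*38 = -96*38 = -3648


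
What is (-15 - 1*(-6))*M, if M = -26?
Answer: 234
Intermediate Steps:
(-15 - 1*(-6))*M = (-15 - 1*(-6))*(-26) = (-15 + 6)*(-26) = -9*(-26) = 234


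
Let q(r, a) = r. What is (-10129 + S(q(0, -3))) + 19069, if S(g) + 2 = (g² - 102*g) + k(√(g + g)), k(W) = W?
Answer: 8938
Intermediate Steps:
S(g) = -2 + g² - 102*g + √2*√g (S(g) = -2 + ((g² - 102*g) + √(g + g)) = -2 + ((g² - 102*g) + √(2*g)) = -2 + ((g² - 102*g) + √2*√g) = -2 + (g² - 102*g + √2*√g) = -2 + g² - 102*g + √2*√g)
(-10129 + S(q(0, -3))) + 19069 = (-10129 + (-2 + 0² - 102*0 + √2*√0)) + 19069 = (-10129 + (-2 + 0 + 0 + √2*0)) + 19069 = (-10129 + (-2 + 0 + 0 + 0)) + 19069 = (-10129 - 2) + 19069 = -10131 + 19069 = 8938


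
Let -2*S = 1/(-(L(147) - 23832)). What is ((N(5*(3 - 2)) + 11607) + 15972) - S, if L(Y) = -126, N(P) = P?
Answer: 1321714945/47916 ≈ 27584.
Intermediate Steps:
S = -1/47916 (S = -(-1/(-126 - 23832))/2 = -1/(2*((-1*(-23958)))) = -½/23958 = -½*1/23958 = -1/47916 ≈ -2.0870e-5)
((N(5*(3 - 2)) + 11607) + 15972) - S = ((5*(3 - 2) + 11607) + 15972) - 1*(-1/47916) = ((5*1 + 11607) + 15972) + 1/47916 = ((5 + 11607) + 15972) + 1/47916 = (11612 + 15972) + 1/47916 = 27584 + 1/47916 = 1321714945/47916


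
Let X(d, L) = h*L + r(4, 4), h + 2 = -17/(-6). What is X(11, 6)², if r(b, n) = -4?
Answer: 1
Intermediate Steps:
h = ⅚ (h = -2 - 17/(-6) = -2 - 17*(-⅙) = -2 + 17/6 = ⅚ ≈ 0.83333)
X(d, L) = -4 + 5*L/6 (X(d, L) = 5*L/6 - 4 = -4 + 5*L/6)
X(11, 6)² = (-4 + (⅚)*6)² = (-4 + 5)² = 1² = 1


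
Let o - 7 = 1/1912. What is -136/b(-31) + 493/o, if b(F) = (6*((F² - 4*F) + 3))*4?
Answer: 180968887/2569920 ≈ 70.418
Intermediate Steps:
o = 13385/1912 (o = 7 + 1/1912 = 13385/1912 ≈ 7.0005)
b(F) = 72 - 96*F + 24*F² (b(F) = (6*(3 + F² - 4*F))*4 = (18 - 24*F + 6*F²)*4 = 72 - 96*F + 24*F²)
-136/b(-31) + 493/o = -136/(72 - 96*(-31) + 24*(-31)²) + 493/(13385/1912) = -136/(72 + 2976 + 24*961) + 493*(1912/13385) = -136/(72 + 2976 + 23064) + 942616/13385 = -136/26112 + 942616/13385 = -136*1/26112 + 942616/13385 = -1/192 + 942616/13385 = 180968887/2569920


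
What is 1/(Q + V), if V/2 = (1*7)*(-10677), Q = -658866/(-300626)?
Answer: -150313/22468157181 ≈ -6.6900e-6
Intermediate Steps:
Q = 329433/150313 (Q = -658866*(-1/300626) = 329433/150313 ≈ 2.1916)
V = -149478 (V = 2*((1*7)*(-10677)) = 2*(7*(-10677)) = 2*(-74739) = -149478)
1/(Q + V) = 1/(329433/150313 - 149478) = 1/(-22468157181/150313) = -150313/22468157181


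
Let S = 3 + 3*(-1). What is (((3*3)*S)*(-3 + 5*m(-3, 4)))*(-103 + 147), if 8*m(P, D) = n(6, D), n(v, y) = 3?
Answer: 0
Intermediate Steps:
S = 0 (S = 3 - 3 = 0)
m(P, D) = 3/8 (m(P, D) = (1/8)*3 = 3/8)
(((3*3)*S)*(-3 + 5*m(-3, 4)))*(-103 + 147) = (((3*3)*0)*(-3 + 5*(3/8)))*(-103 + 147) = ((9*0)*(-3 + 15/8))*44 = (0*(-9/8))*44 = 0*44 = 0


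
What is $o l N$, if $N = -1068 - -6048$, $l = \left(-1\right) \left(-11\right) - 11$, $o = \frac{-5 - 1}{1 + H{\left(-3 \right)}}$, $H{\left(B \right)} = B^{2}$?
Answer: $0$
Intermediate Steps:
$o = - \frac{3}{5}$ ($o = \frac{-5 - 1}{1 + \left(-3\right)^{2}} = - \frac{6}{1 + 9} = - \frac{6}{10} = \left(-6\right) \frac{1}{10} = - \frac{3}{5} \approx -0.6$)
$l = 0$ ($l = 11 - 11 = 0$)
$N = 4980$ ($N = -1068 + 6048 = 4980$)
$o l N = \left(- \frac{3}{5}\right) 0 \cdot 4980 = 0 \cdot 4980 = 0$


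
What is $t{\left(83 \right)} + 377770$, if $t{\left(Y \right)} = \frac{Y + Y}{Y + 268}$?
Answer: $\frac{132597436}{351} \approx 3.7777 \cdot 10^{5}$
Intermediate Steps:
$t{\left(Y \right)} = \frac{2 Y}{268 + Y}$
$t{\left(83 \right)} + 377770 = 2 \cdot 83 \frac{1}{268 + 83} + 377770 = 2 \cdot 83 \cdot \frac{1}{351} + 377770 = \frac{166}{351} + 377770 = \frac{132597436}{351}$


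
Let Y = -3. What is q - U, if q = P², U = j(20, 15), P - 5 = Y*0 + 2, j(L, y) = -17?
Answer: 66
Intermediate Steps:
P = 7 (P = 5 + (-3*0 + 2) = 5 + (0 + 2) = 5 + 2 = 7)
U = -17
q = 49 (q = 7² = 49)
q - U = 49 - 1*(-17) = 49 + 17 = 66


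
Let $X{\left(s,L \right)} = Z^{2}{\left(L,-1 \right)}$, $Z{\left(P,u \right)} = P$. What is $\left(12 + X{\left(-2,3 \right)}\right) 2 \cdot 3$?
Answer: $126$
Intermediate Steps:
$X{\left(s,L \right)} = L^{2}$
$\left(12 + X{\left(-2,3 \right)}\right) 2 \cdot 3 = \left(12 + 3^{2}\right) 2 \cdot 3 = \left(12 + 9\right) 6 = 21 \cdot 6 = 126$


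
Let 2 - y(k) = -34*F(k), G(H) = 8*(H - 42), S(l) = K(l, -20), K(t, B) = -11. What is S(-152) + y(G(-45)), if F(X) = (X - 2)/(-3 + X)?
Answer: 17441/699 ≈ 24.951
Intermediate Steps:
F(X) = (-2 + X)/(-3 + X)
S(l) = -11
G(H) = -336 + 8*H (G(H) = 8*(-42 + H) = -336 + 8*H)
y(k) = 2 + 34*(-2 + k)/(-3 + k) (y(k) = 2 - (-34)*(-2 + k)/(-3 + k) = 2 + 34*(-2 + k)/(-3 + k))
S(-152) + y(G(-45)) = -11 + 2*(-37 + 18*(-336 + 8*(-45)))/(-3 + (-336 + 8*(-45))) = -11 + 2*(-37 + 18*(-336 - 360))/(-3 + (-336 - 360)) = -11 + 2*(-37 + 18*(-696))/(-3 - 696) = -11 + 2*(-37 - 12528)/(-699) = -11 + 2*(-1/699)*(-12565) = -11 + 25130/699 = 17441/699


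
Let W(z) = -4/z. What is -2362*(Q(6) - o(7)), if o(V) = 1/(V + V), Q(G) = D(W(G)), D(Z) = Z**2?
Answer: -55507/63 ≈ -881.06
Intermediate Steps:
Q(G) = 16/G**2 (Q(G) = (-4/G)**2 = 16/G**2)
o(V) = 1/(2*V)
-2362*(Q(6) - o(7)) = -2362*(16/6**2 - 1/(2*7)) = -2362*(16*(1/36) - 1/(2*7)) = -2362*(4/9 - 1*1/14) = -2362*(4/9 - 1/14) = -2362*47/126 = -55507/63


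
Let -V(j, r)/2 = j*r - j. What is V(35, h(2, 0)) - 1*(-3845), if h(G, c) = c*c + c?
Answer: 3915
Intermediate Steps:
h(G, c) = c + c² (h(G, c) = c² + c = c + c²)
V(j, r) = 2*j - 2*j*r (V(j, r) = -2*(j*r - j) = -2*(-j + j*r) = 2*j - 2*j*r)
V(35, h(2, 0)) - 1*(-3845) = 2*35*(1 - 0*(1 + 0)) - 1*(-3845) = 2*35*(1 - 0) + 3845 = 2*35*(1 - 1*0) + 3845 = 2*35*(1 + 0) + 3845 = 2*35*1 + 3845 = 70 + 3845 = 3915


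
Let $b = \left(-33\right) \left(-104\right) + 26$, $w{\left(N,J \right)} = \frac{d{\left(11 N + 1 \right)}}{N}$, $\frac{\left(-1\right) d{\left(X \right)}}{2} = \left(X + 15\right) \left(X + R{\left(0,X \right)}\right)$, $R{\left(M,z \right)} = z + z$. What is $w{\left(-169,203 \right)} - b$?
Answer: $\frac{19961362}{169} \approx 1.1811 \cdot 10^{5}$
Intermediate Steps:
$R{\left(M,z \right)} = 2 z$
$d{\left(X \right)} = - 6 X \left(15 + X\right)$ ($d{\left(X \right)} = - 2 \left(X + 15\right) \left(X + 2 X\right) = - 2 \left(15 + X\right) 3 X = - 2 \cdot 3 X \left(15 + X\right) = - 6 X \left(15 + X\right)$)
$w{\left(N,J \right)} = \frac{6 \left(1 + 11 N\right) \left(-16 - 11 N\right)}{N}$ ($w{\left(N,J \right)} = \frac{6 \left(11 N + 1\right) \left(-15 - \left(11 N + 1\right)\right)}{N} = \frac{6 \left(1 + 11 N\right) \left(-15 - \left(1 + 11 N\right)\right)}{N} = \frac{6 \left(1 + 11 N\right) \left(-16 - 11 N\right)}{N}$)
$b = 3458$ ($b = 3432 + 26 = 3458$)
$w{\left(-169,203 \right)} - b = \left(-1122 - -122694 - \frac{96}{-169}\right) - 3458 = \left(-1122 + 122694 - - \frac{96}{169}\right) - 3458 = \left(-1122 + 122694 + \frac{96}{169}\right) - 3458 = \frac{20545764}{169} - 3458 = \frac{19961362}{169}$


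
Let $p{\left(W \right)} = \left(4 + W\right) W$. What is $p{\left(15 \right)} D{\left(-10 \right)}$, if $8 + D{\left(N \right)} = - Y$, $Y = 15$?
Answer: $-6555$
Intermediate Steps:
$p{\left(W \right)} = W \left(4 + W\right)$
$D{\left(N \right)} = -23$ ($D{\left(N \right)} = -8 - 15 = -23$)
$p{\left(15 \right)} D{\left(-10 \right)} = 15 \left(4 + 15\right) \left(-23\right) = 15 \cdot 19 \left(-23\right) = 285 \left(-23\right) = -6555$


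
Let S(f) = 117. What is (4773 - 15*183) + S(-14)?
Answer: 2145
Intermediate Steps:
(4773 - 15*183) + S(-14) = (4773 - 15*183) + 117 = (4773 - 2745) + 117 = 2028 + 117 = 2145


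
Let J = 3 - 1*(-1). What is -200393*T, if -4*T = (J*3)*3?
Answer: 1803537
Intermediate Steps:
J = 4 (J = 3 + 1 = 4)
T = -9 (T = -4*3*3/4 = -3*3 = -1/4*36 = -9)
-200393*T = -200393*(-9) = 1803537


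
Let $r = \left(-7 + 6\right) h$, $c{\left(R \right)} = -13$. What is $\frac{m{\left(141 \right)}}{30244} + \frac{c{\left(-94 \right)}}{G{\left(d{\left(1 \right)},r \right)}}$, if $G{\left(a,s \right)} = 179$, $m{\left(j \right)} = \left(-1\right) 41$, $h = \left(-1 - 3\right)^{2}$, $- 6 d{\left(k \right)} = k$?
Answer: $- \frac{400511}{5413676} \approx -0.073981$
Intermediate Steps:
$d{\left(k \right)} = - \frac{k}{6}$
$h = 16$ ($h = \left(-4\right)^{2} = 16$)
$r = -16$ ($r = \left(-7 + 6\right) 16 = \left(-1\right) 16 = -16$)
$m{\left(j \right)} = -41$
$\frac{m{\left(141 \right)}}{30244} + \frac{c{\left(-94 \right)}}{G{\left(d{\left(1 \right)},r \right)}} = - \frac{41}{30244} - \frac{13}{179} = - \frac{400511}{5413676}$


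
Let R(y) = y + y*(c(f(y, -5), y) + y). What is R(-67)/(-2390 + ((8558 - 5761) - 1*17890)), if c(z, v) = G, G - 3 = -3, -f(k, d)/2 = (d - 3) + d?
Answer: -4422/17483 ≈ -0.25293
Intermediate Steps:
f(k, d) = 6 - 4*d (f(k, d) = -2*((d - 3) + d) = -2*((-3 + d) + d) = -2*(-3 + 2*d) = 6 - 4*d)
G = 0 (G = 3 - 3 = 0)
c(z, v) = 0
R(y) = y + y**2 (R(y) = y + y*(0 + y) = y + y*y = y + y**2)
R(-67)/(-2390 + ((8558 - 5761) - 1*17890)) = (-67*(1 - 67))/(-2390 + ((8558 - 5761) - 1*17890)) = (-67*(-66))/(-2390 + (2797 - 17890)) = 4422/(-2390 - 15093) = 4422/(-17483) = 4422*(-1/17483) = -4422/17483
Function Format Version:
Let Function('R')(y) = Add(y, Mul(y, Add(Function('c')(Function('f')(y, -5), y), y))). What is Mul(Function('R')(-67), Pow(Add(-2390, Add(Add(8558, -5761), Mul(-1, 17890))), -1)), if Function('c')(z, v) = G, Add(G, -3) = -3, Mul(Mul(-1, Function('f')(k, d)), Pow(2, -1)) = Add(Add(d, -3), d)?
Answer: Rational(-4422, 17483) ≈ -0.25293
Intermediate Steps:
Function('f')(k, d) = Add(6, Mul(-4, d)) (Function('f')(k, d) = Mul(-2, Add(Add(d, -3), d)) = Mul(-2, Add(Add(-3, d), d)) = Mul(-2, Add(-3, Mul(2, d))) = Add(6, Mul(-4, d)))
G = 0 (G = Add(3, -3) = 0)
Function('c')(z, v) = 0
Function('R')(y) = Add(y, Pow(y, 2)) (Function('R')(y) = Add(y, Mul(y, Add(0, y))) = Add(y, Mul(y, y)) = Add(y, Pow(y, 2)))
Mul(Function('R')(-67), Pow(Add(-2390, Add(Add(8558, -5761), Mul(-1, 17890))), -1)) = Mul(Mul(-67, Add(1, -67)), Pow(Add(-2390, Add(Add(8558, -5761), Mul(-1, 17890))), -1)) = Mul(Mul(-67, -66), Pow(Add(-2390, Add(2797, -17890)), -1)) = Mul(4422, Pow(Add(-2390, -15093), -1)) = Mul(4422, Pow(-17483, -1)) = Mul(4422, Rational(-1, 17483)) = Rational(-4422, 17483)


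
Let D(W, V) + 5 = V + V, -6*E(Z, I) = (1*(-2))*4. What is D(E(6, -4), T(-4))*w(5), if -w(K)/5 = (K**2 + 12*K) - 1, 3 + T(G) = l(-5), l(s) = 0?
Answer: 4620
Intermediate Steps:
T(G) = -3 (T(G) = -3 + 0 = -3)
E(Z, I) = 4/3 (E(Z, I) = -1*(-2)*4/6 = -(-1)*4/3 = -1/6*(-8) = 4/3)
D(W, V) = -5 + 2*V (D(W, V) = -5 + (V + V) = -5 + 2*V)
w(K) = 5 - 60*K - 5*K**2 (w(K) = -5*((K**2 + 12*K) - 1) = -5*(-1 + K**2 + 12*K) = 5 - 60*K - 5*K**2)
D(E(6, -4), T(-4))*w(5) = (-5 + 2*(-3))*(5 - 60*5 - 5*5**2) = (-5 - 6)*(5 - 300 - 5*25) = -11*(5 - 300 - 125) = -11*(-420) = 4620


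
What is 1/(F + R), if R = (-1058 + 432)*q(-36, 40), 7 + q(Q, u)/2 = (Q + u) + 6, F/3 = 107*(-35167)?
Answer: -1/11292363 ≈ -8.8555e-8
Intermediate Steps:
F = -11288607 (F = 3*(107*(-35167)) = 3*(-3762869) = -11288607)
q(Q, u) = -2 + 2*Q + 2*u (q(Q, u) = -14 + 2*((Q + u) + 6) = -14 + 2*(6 + Q + u) = -14 + (12 + 2*Q + 2*u) = -2 + 2*Q + 2*u)
R = -3756 (R = (-1058 + 432)*(-2 + 2*(-36) + 2*40) = -626*(-2 - 72 + 80) = -626*6 = -3756)
1/(F + R) = 1/(-11288607 - 3756) = 1/(-11292363) = -1/11292363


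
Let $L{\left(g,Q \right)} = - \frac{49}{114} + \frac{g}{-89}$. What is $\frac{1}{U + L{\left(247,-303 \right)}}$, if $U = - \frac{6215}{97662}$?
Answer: $- \frac{82573221}{269910664} \approx -0.30593$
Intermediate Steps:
$L{\left(g,Q \right)} = - \frac{49}{114} - \frac{g}{89}$ ($L{\left(g,Q \right)} = \left(-49\right) \frac{1}{114} + g \left(- \frac{1}{89}\right) = - \frac{49}{114} - \frac{g}{89}$)
$U = - \frac{6215}{97662}$ ($U = \left(-6215\right) \frac{1}{97662} = - \frac{6215}{97662} \approx -0.063638$)
$\frac{1}{U + L{\left(247,-303 \right)}} = \frac{1}{- \frac{6215}{97662} - \frac{32519}{10146}} = \frac{1}{- \frac{269910664}{82573221}} = - \frac{82573221}{269910664}$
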